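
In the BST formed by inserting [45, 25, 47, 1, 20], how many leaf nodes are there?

Tree built from: [45, 25, 47, 1, 20]
Tree (level-order array): [45, 25, 47, 1, None, None, None, None, 20]
Rule: A leaf has 0 children.
Per-node child counts:
  node 45: 2 child(ren)
  node 25: 1 child(ren)
  node 1: 1 child(ren)
  node 20: 0 child(ren)
  node 47: 0 child(ren)
Matching nodes: [20, 47]
Count of leaf nodes: 2


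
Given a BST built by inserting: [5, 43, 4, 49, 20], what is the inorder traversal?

Tree insertion order: [5, 43, 4, 49, 20]
Tree (level-order array): [5, 4, 43, None, None, 20, 49]
Inorder traversal: [4, 5, 20, 43, 49]


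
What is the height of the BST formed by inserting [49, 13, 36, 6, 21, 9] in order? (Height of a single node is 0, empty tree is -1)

Insertion order: [49, 13, 36, 6, 21, 9]
Tree (level-order array): [49, 13, None, 6, 36, None, 9, 21]
Compute height bottom-up (empty subtree = -1):
  height(9) = 1 + max(-1, -1) = 0
  height(6) = 1 + max(-1, 0) = 1
  height(21) = 1 + max(-1, -1) = 0
  height(36) = 1 + max(0, -1) = 1
  height(13) = 1 + max(1, 1) = 2
  height(49) = 1 + max(2, -1) = 3
Height = 3


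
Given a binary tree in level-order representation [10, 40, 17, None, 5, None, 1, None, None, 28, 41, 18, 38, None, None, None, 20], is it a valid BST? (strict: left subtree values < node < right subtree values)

Level-order array: [10, 40, 17, None, 5, None, 1, None, None, 28, 41, 18, 38, None, None, None, 20]
Validate using subtree bounds (lo, hi): at each node, require lo < value < hi,
then recurse left with hi=value and right with lo=value.
Preorder trace (stopping at first violation):
  at node 10 with bounds (-inf, +inf): OK
  at node 40 with bounds (-inf, 10): VIOLATION
Node 40 violates its bound: not (-inf < 40 < 10).
Result: Not a valid BST


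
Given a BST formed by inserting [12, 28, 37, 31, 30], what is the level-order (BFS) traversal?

Tree insertion order: [12, 28, 37, 31, 30]
Tree (level-order array): [12, None, 28, None, 37, 31, None, 30]
BFS from the root, enqueuing left then right child of each popped node:
  queue [12] -> pop 12, enqueue [28], visited so far: [12]
  queue [28] -> pop 28, enqueue [37], visited so far: [12, 28]
  queue [37] -> pop 37, enqueue [31], visited so far: [12, 28, 37]
  queue [31] -> pop 31, enqueue [30], visited so far: [12, 28, 37, 31]
  queue [30] -> pop 30, enqueue [none], visited so far: [12, 28, 37, 31, 30]
Result: [12, 28, 37, 31, 30]


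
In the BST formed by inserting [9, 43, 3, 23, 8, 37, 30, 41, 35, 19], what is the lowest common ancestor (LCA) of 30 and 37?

Tree insertion order: [9, 43, 3, 23, 8, 37, 30, 41, 35, 19]
Tree (level-order array): [9, 3, 43, None, 8, 23, None, None, None, 19, 37, None, None, 30, 41, None, 35]
In a BST, the LCA of p=30, q=37 is the first node v on the
root-to-leaf path with p <= v <= q (go left if both < v, right if both > v).
Walk from root:
  at 9: both 30 and 37 > 9, go right
  at 43: both 30 and 37 < 43, go left
  at 23: both 30 and 37 > 23, go right
  at 37: 30 <= 37 <= 37, this is the LCA
LCA = 37


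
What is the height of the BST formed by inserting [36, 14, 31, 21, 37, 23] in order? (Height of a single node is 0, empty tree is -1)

Insertion order: [36, 14, 31, 21, 37, 23]
Tree (level-order array): [36, 14, 37, None, 31, None, None, 21, None, None, 23]
Compute height bottom-up (empty subtree = -1):
  height(23) = 1 + max(-1, -1) = 0
  height(21) = 1 + max(-1, 0) = 1
  height(31) = 1 + max(1, -1) = 2
  height(14) = 1 + max(-1, 2) = 3
  height(37) = 1 + max(-1, -1) = 0
  height(36) = 1 + max(3, 0) = 4
Height = 4


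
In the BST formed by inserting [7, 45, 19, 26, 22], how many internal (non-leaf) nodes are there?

Tree built from: [7, 45, 19, 26, 22]
Tree (level-order array): [7, None, 45, 19, None, None, 26, 22]
Rule: An internal node has at least one child.
Per-node child counts:
  node 7: 1 child(ren)
  node 45: 1 child(ren)
  node 19: 1 child(ren)
  node 26: 1 child(ren)
  node 22: 0 child(ren)
Matching nodes: [7, 45, 19, 26]
Count of internal (non-leaf) nodes: 4


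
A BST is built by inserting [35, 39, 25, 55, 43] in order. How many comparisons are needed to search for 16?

Search path for 16: 35 -> 25
Found: False
Comparisons: 2


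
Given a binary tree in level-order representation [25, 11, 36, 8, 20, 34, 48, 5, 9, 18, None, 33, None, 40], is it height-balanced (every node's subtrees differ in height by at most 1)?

Tree (level-order array): [25, 11, 36, 8, 20, 34, 48, 5, 9, 18, None, 33, None, 40]
Definition: a tree is height-balanced if, at every node, |h(left) - h(right)| <= 1 (empty subtree has height -1).
Bottom-up per-node check:
  node 5: h_left=-1, h_right=-1, diff=0 [OK], height=0
  node 9: h_left=-1, h_right=-1, diff=0 [OK], height=0
  node 8: h_left=0, h_right=0, diff=0 [OK], height=1
  node 18: h_left=-1, h_right=-1, diff=0 [OK], height=0
  node 20: h_left=0, h_right=-1, diff=1 [OK], height=1
  node 11: h_left=1, h_right=1, diff=0 [OK], height=2
  node 33: h_left=-1, h_right=-1, diff=0 [OK], height=0
  node 34: h_left=0, h_right=-1, diff=1 [OK], height=1
  node 40: h_left=-1, h_right=-1, diff=0 [OK], height=0
  node 48: h_left=0, h_right=-1, diff=1 [OK], height=1
  node 36: h_left=1, h_right=1, diff=0 [OK], height=2
  node 25: h_left=2, h_right=2, diff=0 [OK], height=3
All nodes satisfy the balance condition.
Result: Balanced


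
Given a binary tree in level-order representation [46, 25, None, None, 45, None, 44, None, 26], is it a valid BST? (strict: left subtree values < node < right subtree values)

Level-order array: [46, 25, None, None, 45, None, 44, None, 26]
Validate using subtree bounds (lo, hi): at each node, require lo < value < hi,
then recurse left with hi=value and right with lo=value.
Preorder trace (stopping at first violation):
  at node 46 with bounds (-inf, +inf): OK
  at node 25 with bounds (-inf, 46): OK
  at node 45 with bounds (25, 46): OK
  at node 44 with bounds (45, 46): VIOLATION
Node 44 violates its bound: not (45 < 44 < 46).
Result: Not a valid BST


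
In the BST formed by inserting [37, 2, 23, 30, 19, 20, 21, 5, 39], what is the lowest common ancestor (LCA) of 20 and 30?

Tree insertion order: [37, 2, 23, 30, 19, 20, 21, 5, 39]
Tree (level-order array): [37, 2, 39, None, 23, None, None, 19, 30, 5, 20, None, None, None, None, None, 21]
In a BST, the LCA of p=20, q=30 is the first node v on the
root-to-leaf path with p <= v <= q (go left if both < v, right if both > v).
Walk from root:
  at 37: both 20 and 30 < 37, go left
  at 2: both 20 and 30 > 2, go right
  at 23: 20 <= 23 <= 30, this is the LCA
LCA = 23


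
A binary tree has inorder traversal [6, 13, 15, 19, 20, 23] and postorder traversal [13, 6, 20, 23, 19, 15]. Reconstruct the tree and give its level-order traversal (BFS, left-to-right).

Inorder:   [6, 13, 15, 19, 20, 23]
Postorder: [13, 6, 20, 23, 19, 15]
Algorithm: postorder visits root last, so walk postorder right-to-left;
each value is the root of the current inorder slice — split it at that
value, recurse on the right subtree first, then the left.
Recursive splits:
  root=15; inorder splits into left=[6, 13], right=[19, 20, 23]
  root=19; inorder splits into left=[], right=[20, 23]
  root=23; inorder splits into left=[20], right=[]
  root=20; inorder splits into left=[], right=[]
  root=6; inorder splits into left=[], right=[13]
  root=13; inorder splits into left=[], right=[]
Reconstructed level-order: [15, 6, 19, 13, 23, 20]


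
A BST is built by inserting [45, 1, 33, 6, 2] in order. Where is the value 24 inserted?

Starting tree (level order): [45, 1, None, None, 33, 6, None, 2]
Insertion path: 45 -> 1 -> 33 -> 6
Result: insert 24 as right child of 6
Final tree (level order): [45, 1, None, None, 33, 6, None, 2, 24]


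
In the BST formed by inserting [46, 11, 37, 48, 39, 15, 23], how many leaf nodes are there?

Tree built from: [46, 11, 37, 48, 39, 15, 23]
Tree (level-order array): [46, 11, 48, None, 37, None, None, 15, 39, None, 23]
Rule: A leaf has 0 children.
Per-node child counts:
  node 46: 2 child(ren)
  node 11: 1 child(ren)
  node 37: 2 child(ren)
  node 15: 1 child(ren)
  node 23: 0 child(ren)
  node 39: 0 child(ren)
  node 48: 0 child(ren)
Matching nodes: [23, 39, 48]
Count of leaf nodes: 3


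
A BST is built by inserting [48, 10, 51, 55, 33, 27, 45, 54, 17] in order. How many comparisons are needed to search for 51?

Search path for 51: 48 -> 51
Found: True
Comparisons: 2


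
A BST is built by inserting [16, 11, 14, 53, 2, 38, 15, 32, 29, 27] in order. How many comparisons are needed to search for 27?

Search path for 27: 16 -> 53 -> 38 -> 32 -> 29 -> 27
Found: True
Comparisons: 6


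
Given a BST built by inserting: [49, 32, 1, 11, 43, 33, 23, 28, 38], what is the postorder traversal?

Tree insertion order: [49, 32, 1, 11, 43, 33, 23, 28, 38]
Tree (level-order array): [49, 32, None, 1, 43, None, 11, 33, None, None, 23, None, 38, None, 28]
Postorder traversal: [28, 23, 11, 1, 38, 33, 43, 32, 49]


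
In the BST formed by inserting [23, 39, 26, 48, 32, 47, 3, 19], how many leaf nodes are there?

Tree built from: [23, 39, 26, 48, 32, 47, 3, 19]
Tree (level-order array): [23, 3, 39, None, 19, 26, 48, None, None, None, 32, 47]
Rule: A leaf has 0 children.
Per-node child counts:
  node 23: 2 child(ren)
  node 3: 1 child(ren)
  node 19: 0 child(ren)
  node 39: 2 child(ren)
  node 26: 1 child(ren)
  node 32: 0 child(ren)
  node 48: 1 child(ren)
  node 47: 0 child(ren)
Matching nodes: [19, 32, 47]
Count of leaf nodes: 3


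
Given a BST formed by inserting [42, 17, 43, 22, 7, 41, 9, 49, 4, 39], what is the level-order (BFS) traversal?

Tree insertion order: [42, 17, 43, 22, 7, 41, 9, 49, 4, 39]
Tree (level-order array): [42, 17, 43, 7, 22, None, 49, 4, 9, None, 41, None, None, None, None, None, None, 39]
BFS from the root, enqueuing left then right child of each popped node:
  queue [42] -> pop 42, enqueue [17, 43], visited so far: [42]
  queue [17, 43] -> pop 17, enqueue [7, 22], visited so far: [42, 17]
  queue [43, 7, 22] -> pop 43, enqueue [49], visited so far: [42, 17, 43]
  queue [7, 22, 49] -> pop 7, enqueue [4, 9], visited so far: [42, 17, 43, 7]
  queue [22, 49, 4, 9] -> pop 22, enqueue [41], visited so far: [42, 17, 43, 7, 22]
  queue [49, 4, 9, 41] -> pop 49, enqueue [none], visited so far: [42, 17, 43, 7, 22, 49]
  queue [4, 9, 41] -> pop 4, enqueue [none], visited so far: [42, 17, 43, 7, 22, 49, 4]
  queue [9, 41] -> pop 9, enqueue [none], visited so far: [42, 17, 43, 7, 22, 49, 4, 9]
  queue [41] -> pop 41, enqueue [39], visited so far: [42, 17, 43, 7, 22, 49, 4, 9, 41]
  queue [39] -> pop 39, enqueue [none], visited so far: [42, 17, 43, 7, 22, 49, 4, 9, 41, 39]
Result: [42, 17, 43, 7, 22, 49, 4, 9, 41, 39]


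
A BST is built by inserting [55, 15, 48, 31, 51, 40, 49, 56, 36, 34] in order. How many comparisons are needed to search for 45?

Search path for 45: 55 -> 15 -> 48 -> 31 -> 40
Found: False
Comparisons: 5


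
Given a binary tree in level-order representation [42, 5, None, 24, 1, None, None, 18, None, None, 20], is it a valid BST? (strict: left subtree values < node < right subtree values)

Level-order array: [42, 5, None, 24, 1, None, None, 18, None, None, 20]
Validate using subtree bounds (lo, hi): at each node, require lo < value < hi,
then recurse left with hi=value and right with lo=value.
Preorder trace (stopping at first violation):
  at node 42 with bounds (-inf, +inf): OK
  at node 5 with bounds (-inf, 42): OK
  at node 24 with bounds (-inf, 5): VIOLATION
Node 24 violates its bound: not (-inf < 24 < 5).
Result: Not a valid BST


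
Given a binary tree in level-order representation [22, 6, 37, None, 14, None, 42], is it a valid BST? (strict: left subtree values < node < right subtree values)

Level-order array: [22, 6, 37, None, 14, None, 42]
Validate using subtree bounds (lo, hi): at each node, require lo < value < hi,
then recurse left with hi=value and right with lo=value.
Preorder trace (stopping at first violation):
  at node 22 with bounds (-inf, +inf): OK
  at node 6 with bounds (-inf, 22): OK
  at node 14 with bounds (6, 22): OK
  at node 37 with bounds (22, +inf): OK
  at node 42 with bounds (37, +inf): OK
No violation found at any node.
Result: Valid BST


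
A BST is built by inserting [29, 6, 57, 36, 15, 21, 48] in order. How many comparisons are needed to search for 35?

Search path for 35: 29 -> 57 -> 36
Found: False
Comparisons: 3


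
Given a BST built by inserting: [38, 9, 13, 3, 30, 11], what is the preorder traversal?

Tree insertion order: [38, 9, 13, 3, 30, 11]
Tree (level-order array): [38, 9, None, 3, 13, None, None, 11, 30]
Preorder traversal: [38, 9, 3, 13, 11, 30]


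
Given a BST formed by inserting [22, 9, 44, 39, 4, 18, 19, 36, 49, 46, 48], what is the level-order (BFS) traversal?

Tree insertion order: [22, 9, 44, 39, 4, 18, 19, 36, 49, 46, 48]
Tree (level-order array): [22, 9, 44, 4, 18, 39, 49, None, None, None, 19, 36, None, 46, None, None, None, None, None, None, 48]
BFS from the root, enqueuing left then right child of each popped node:
  queue [22] -> pop 22, enqueue [9, 44], visited so far: [22]
  queue [9, 44] -> pop 9, enqueue [4, 18], visited so far: [22, 9]
  queue [44, 4, 18] -> pop 44, enqueue [39, 49], visited so far: [22, 9, 44]
  queue [4, 18, 39, 49] -> pop 4, enqueue [none], visited so far: [22, 9, 44, 4]
  queue [18, 39, 49] -> pop 18, enqueue [19], visited so far: [22, 9, 44, 4, 18]
  queue [39, 49, 19] -> pop 39, enqueue [36], visited so far: [22, 9, 44, 4, 18, 39]
  queue [49, 19, 36] -> pop 49, enqueue [46], visited so far: [22, 9, 44, 4, 18, 39, 49]
  queue [19, 36, 46] -> pop 19, enqueue [none], visited so far: [22, 9, 44, 4, 18, 39, 49, 19]
  queue [36, 46] -> pop 36, enqueue [none], visited so far: [22, 9, 44, 4, 18, 39, 49, 19, 36]
  queue [46] -> pop 46, enqueue [48], visited so far: [22, 9, 44, 4, 18, 39, 49, 19, 36, 46]
  queue [48] -> pop 48, enqueue [none], visited so far: [22, 9, 44, 4, 18, 39, 49, 19, 36, 46, 48]
Result: [22, 9, 44, 4, 18, 39, 49, 19, 36, 46, 48]


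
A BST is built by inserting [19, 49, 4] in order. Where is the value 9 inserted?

Starting tree (level order): [19, 4, 49]
Insertion path: 19 -> 4
Result: insert 9 as right child of 4
Final tree (level order): [19, 4, 49, None, 9]


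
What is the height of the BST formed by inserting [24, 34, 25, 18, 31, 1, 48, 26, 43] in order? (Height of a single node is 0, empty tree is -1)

Insertion order: [24, 34, 25, 18, 31, 1, 48, 26, 43]
Tree (level-order array): [24, 18, 34, 1, None, 25, 48, None, None, None, 31, 43, None, 26]
Compute height bottom-up (empty subtree = -1):
  height(1) = 1 + max(-1, -1) = 0
  height(18) = 1 + max(0, -1) = 1
  height(26) = 1 + max(-1, -1) = 0
  height(31) = 1 + max(0, -1) = 1
  height(25) = 1 + max(-1, 1) = 2
  height(43) = 1 + max(-1, -1) = 0
  height(48) = 1 + max(0, -1) = 1
  height(34) = 1 + max(2, 1) = 3
  height(24) = 1 + max(1, 3) = 4
Height = 4


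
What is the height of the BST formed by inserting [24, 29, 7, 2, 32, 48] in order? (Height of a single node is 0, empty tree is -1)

Insertion order: [24, 29, 7, 2, 32, 48]
Tree (level-order array): [24, 7, 29, 2, None, None, 32, None, None, None, 48]
Compute height bottom-up (empty subtree = -1):
  height(2) = 1 + max(-1, -1) = 0
  height(7) = 1 + max(0, -1) = 1
  height(48) = 1 + max(-1, -1) = 0
  height(32) = 1 + max(-1, 0) = 1
  height(29) = 1 + max(-1, 1) = 2
  height(24) = 1 + max(1, 2) = 3
Height = 3


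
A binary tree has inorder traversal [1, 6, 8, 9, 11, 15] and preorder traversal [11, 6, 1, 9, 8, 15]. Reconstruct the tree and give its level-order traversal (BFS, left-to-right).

Inorder:  [1, 6, 8, 9, 11, 15]
Preorder: [11, 6, 1, 9, 8, 15]
Algorithm: preorder visits root first, so consume preorder in order;
for each root, split the current inorder slice at that value into
left-subtree inorder and right-subtree inorder, then recurse.
Recursive splits:
  root=11; inorder splits into left=[1, 6, 8, 9], right=[15]
  root=6; inorder splits into left=[1], right=[8, 9]
  root=1; inorder splits into left=[], right=[]
  root=9; inorder splits into left=[8], right=[]
  root=8; inorder splits into left=[], right=[]
  root=15; inorder splits into left=[], right=[]
Reconstructed level-order: [11, 6, 15, 1, 9, 8]


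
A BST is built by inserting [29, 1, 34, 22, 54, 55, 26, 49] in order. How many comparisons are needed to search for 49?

Search path for 49: 29 -> 34 -> 54 -> 49
Found: True
Comparisons: 4


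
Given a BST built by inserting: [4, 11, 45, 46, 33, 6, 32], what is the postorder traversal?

Tree insertion order: [4, 11, 45, 46, 33, 6, 32]
Tree (level-order array): [4, None, 11, 6, 45, None, None, 33, 46, 32]
Postorder traversal: [6, 32, 33, 46, 45, 11, 4]


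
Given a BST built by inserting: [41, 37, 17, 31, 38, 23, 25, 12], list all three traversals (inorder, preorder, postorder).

Tree insertion order: [41, 37, 17, 31, 38, 23, 25, 12]
Tree (level-order array): [41, 37, None, 17, 38, 12, 31, None, None, None, None, 23, None, None, 25]
Inorder (L, root, R): [12, 17, 23, 25, 31, 37, 38, 41]
Preorder (root, L, R): [41, 37, 17, 12, 31, 23, 25, 38]
Postorder (L, R, root): [12, 25, 23, 31, 17, 38, 37, 41]


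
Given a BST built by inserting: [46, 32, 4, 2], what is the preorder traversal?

Tree insertion order: [46, 32, 4, 2]
Tree (level-order array): [46, 32, None, 4, None, 2]
Preorder traversal: [46, 32, 4, 2]


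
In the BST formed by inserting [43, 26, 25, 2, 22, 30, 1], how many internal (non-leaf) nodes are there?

Tree built from: [43, 26, 25, 2, 22, 30, 1]
Tree (level-order array): [43, 26, None, 25, 30, 2, None, None, None, 1, 22]
Rule: An internal node has at least one child.
Per-node child counts:
  node 43: 1 child(ren)
  node 26: 2 child(ren)
  node 25: 1 child(ren)
  node 2: 2 child(ren)
  node 1: 0 child(ren)
  node 22: 0 child(ren)
  node 30: 0 child(ren)
Matching nodes: [43, 26, 25, 2]
Count of internal (non-leaf) nodes: 4


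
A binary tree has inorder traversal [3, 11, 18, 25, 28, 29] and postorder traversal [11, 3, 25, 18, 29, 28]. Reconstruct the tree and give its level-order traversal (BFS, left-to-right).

Inorder:   [3, 11, 18, 25, 28, 29]
Postorder: [11, 3, 25, 18, 29, 28]
Algorithm: postorder visits root last, so walk postorder right-to-left;
each value is the root of the current inorder slice — split it at that
value, recurse on the right subtree first, then the left.
Recursive splits:
  root=28; inorder splits into left=[3, 11, 18, 25], right=[29]
  root=29; inorder splits into left=[], right=[]
  root=18; inorder splits into left=[3, 11], right=[25]
  root=25; inorder splits into left=[], right=[]
  root=3; inorder splits into left=[], right=[11]
  root=11; inorder splits into left=[], right=[]
Reconstructed level-order: [28, 18, 29, 3, 25, 11]


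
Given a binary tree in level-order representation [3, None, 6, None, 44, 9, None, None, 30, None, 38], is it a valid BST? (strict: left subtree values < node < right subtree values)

Level-order array: [3, None, 6, None, 44, 9, None, None, 30, None, 38]
Validate using subtree bounds (lo, hi): at each node, require lo < value < hi,
then recurse left with hi=value and right with lo=value.
Preorder trace (stopping at first violation):
  at node 3 with bounds (-inf, +inf): OK
  at node 6 with bounds (3, +inf): OK
  at node 44 with bounds (6, +inf): OK
  at node 9 with bounds (6, 44): OK
  at node 30 with bounds (9, 44): OK
  at node 38 with bounds (30, 44): OK
No violation found at any node.
Result: Valid BST


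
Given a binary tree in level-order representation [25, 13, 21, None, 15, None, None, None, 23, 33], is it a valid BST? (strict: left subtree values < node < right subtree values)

Level-order array: [25, 13, 21, None, 15, None, None, None, 23, 33]
Validate using subtree bounds (lo, hi): at each node, require lo < value < hi,
then recurse left with hi=value and right with lo=value.
Preorder trace (stopping at first violation):
  at node 25 with bounds (-inf, +inf): OK
  at node 13 with bounds (-inf, 25): OK
  at node 15 with bounds (13, 25): OK
  at node 23 with bounds (15, 25): OK
  at node 33 with bounds (15, 23): VIOLATION
Node 33 violates its bound: not (15 < 33 < 23).
Result: Not a valid BST


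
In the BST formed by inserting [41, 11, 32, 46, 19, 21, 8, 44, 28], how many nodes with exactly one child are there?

Tree built from: [41, 11, 32, 46, 19, 21, 8, 44, 28]
Tree (level-order array): [41, 11, 46, 8, 32, 44, None, None, None, 19, None, None, None, None, 21, None, 28]
Rule: These are nodes with exactly 1 non-null child.
Per-node child counts:
  node 41: 2 child(ren)
  node 11: 2 child(ren)
  node 8: 0 child(ren)
  node 32: 1 child(ren)
  node 19: 1 child(ren)
  node 21: 1 child(ren)
  node 28: 0 child(ren)
  node 46: 1 child(ren)
  node 44: 0 child(ren)
Matching nodes: [32, 19, 21, 46]
Count of nodes with exactly one child: 4


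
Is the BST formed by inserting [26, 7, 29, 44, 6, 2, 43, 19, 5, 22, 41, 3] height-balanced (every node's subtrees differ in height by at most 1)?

Tree (level-order array): [26, 7, 29, 6, 19, None, 44, 2, None, None, 22, 43, None, None, 5, None, None, 41, None, 3]
Definition: a tree is height-balanced if, at every node, |h(left) - h(right)| <= 1 (empty subtree has height -1).
Bottom-up per-node check:
  node 3: h_left=-1, h_right=-1, diff=0 [OK], height=0
  node 5: h_left=0, h_right=-1, diff=1 [OK], height=1
  node 2: h_left=-1, h_right=1, diff=2 [FAIL (|-1-1|=2 > 1)], height=2
  node 6: h_left=2, h_right=-1, diff=3 [FAIL (|2--1|=3 > 1)], height=3
  node 22: h_left=-1, h_right=-1, diff=0 [OK], height=0
  node 19: h_left=-1, h_right=0, diff=1 [OK], height=1
  node 7: h_left=3, h_right=1, diff=2 [FAIL (|3-1|=2 > 1)], height=4
  node 41: h_left=-1, h_right=-1, diff=0 [OK], height=0
  node 43: h_left=0, h_right=-1, diff=1 [OK], height=1
  node 44: h_left=1, h_right=-1, diff=2 [FAIL (|1--1|=2 > 1)], height=2
  node 29: h_left=-1, h_right=2, diff=3 [FAIL (|-1-2|=3 > 1)], height=3
  node 26: h_left=4, h_right=3, diff=1 [OK], height=5
Node 2 violates the condition: |-1 - 1| = 2 > 1.
Result: Not balanced


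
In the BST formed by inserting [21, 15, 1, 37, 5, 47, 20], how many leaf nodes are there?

Tree built from: [21, 15, 1, 37, 5, 47, 20]
Tree (level-order array): [21, 15, 37, 1, 20, None, 47, None, 5]
Rule: A leaf has 0 children.
Per-node child counts:
  node 21: 2 child(ren)
  node 15: 2 child(ren)
  node 1: 1 child(ren)
  node 5: 0 child(ren)
  node 20: 0 child(ren)
  node 37: 1 child(ren)
  node 47: 0 child(ren)
Matching nodes: [5, 20, 47]
Count of leaf nodes: 3


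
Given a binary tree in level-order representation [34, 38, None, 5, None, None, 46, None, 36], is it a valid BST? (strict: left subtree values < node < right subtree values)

Level-order array: [34, 38, None, 5, None, None, 46, None, 36]
Validate using subtree bounds (lo, hi): at each node, require lo < value < hi,
then recurse left with hi=value and right with lo=value.
Preorder trace (stopping at first violation):
  at node 34 with bounds (-inf, +inf): OK
  at node 38 with bounds (-inf, 34): VIOLATION
Node 38 violates its bound: not (-inf < 38 < 34).
Result: Not a valid BST


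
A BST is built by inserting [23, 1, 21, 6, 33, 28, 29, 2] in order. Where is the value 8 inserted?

Starting tree (level order): [23, 1, 33, None, 21, 28, None, 6, None, None, 29, 2]
Insertion path: 23 -> 1 -> 21 -> 6
Result: insert 8 as right child of 6
Final tree (level order): [23, 1, 33, None, 21, 28, None, 6, None, None, 29, 2, 8]


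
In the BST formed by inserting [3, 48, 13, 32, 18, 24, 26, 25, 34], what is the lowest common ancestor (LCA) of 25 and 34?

Tree insertion order: [3, 48, 13, 32, 18, 24, 26, 25, 34]
Tree (level-order array): [3, None, 48, 13, None, None, 32, 18, 34, None, 24, None, None, None, 26, 25]
In a BST, the LCA of p=25, q=34 is the first node v on the
root-to-leaf path with p <= v <= q (go left if both < v, right if both > v).
Walk from root:
  at 3: both 25 and 34 > 3, go right
  at 48: both 25 and 34 < 48, go left
  at 13: both 25 and 34 > 13, go right
  at 32: 25 <= 32 <= 34, this is the LCA
LCA = 32


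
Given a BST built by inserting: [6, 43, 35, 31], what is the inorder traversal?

Tree insertion order: [6, 43, 35, 31]
Tree (level-order array): [6, None, 43, 35, None, 31]
Inorder traversal: [6, 31, 35, 43]


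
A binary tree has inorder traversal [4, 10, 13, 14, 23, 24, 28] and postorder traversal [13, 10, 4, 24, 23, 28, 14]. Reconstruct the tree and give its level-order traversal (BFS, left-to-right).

Inorder:   [4, 10, 13, 14, 23, 24, 28]
Postorder: [13, 10, 4, 24, 23, 28, 14]
Algorithm: postorder visits root last, so walk postorder right-to-left;
each value is the root of the current inorder slice — split it at that
value, recurse on the right subtree first, then the left.
Recursive splits:
  root=14; inorder splits into left=[4, 10, 13], right=[23, 24, 28]
  root=28; inorder splits into left=[23, 24], right=[]
  root=23; inorder splits into left=[], right=[24]
  root=24; inorder splits into left=[], right=[]
  root=4; inorder splits into left=[], right=[10, 13]
  root=10; inorder splits into left=[], right=[13]
  root=13; inorder splits into left=[], right=[]
Reconstructed level-order: [14, 4, 28, 10, 23, 13, 24]


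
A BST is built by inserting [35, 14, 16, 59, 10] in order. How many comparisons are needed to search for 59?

Search path for 59: 35 -> 59
Found: True
Comparisons: 2


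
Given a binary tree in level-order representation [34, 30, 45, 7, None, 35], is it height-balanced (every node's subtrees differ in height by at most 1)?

Tree (level-order array): [34, 30, 45, 7, None, 35]
Definition: a tree is height-balanced if, at every node, |h(left) - h(right)| <= 1 (empty subtree has height -1).
Bottom-up per-node check:
  node 7: h_left=-1, h_right=-1, diff=0 [OK], height=0
  node 30: h_left=0, h_right=-1, diff=1 [OK], height=1
  node 35: h_left=-1, h_right=-1, diff=0 [OK], height=0
  node 45: h_left=0, h_right=-1, diff=1 [OK], height=1
  node 34: h_left=1, h_right=1, diff=0 [OK], height=2
All nodes satisfy the balance condition.
Result: Balanced


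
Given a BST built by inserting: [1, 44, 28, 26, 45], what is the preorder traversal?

Tree insertion order: [1, 44, 28, 26, 45]
Tree (level-order array): [1, None, 44, 28, 45, 26]
Preorder traversal: [1, 44, 28, 26, 45]


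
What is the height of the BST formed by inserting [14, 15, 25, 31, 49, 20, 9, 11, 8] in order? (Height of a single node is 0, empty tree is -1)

Insertion order: [14, 15, 25, 31, 49, 20, 9, 11, 8]
Tree (level-order array): [14, 9, 15, 8, 11, None, 25, None, None, None, None, 20, 31, None, None, None, 49]
Compute height bottom-up (empty subtree = -1):
  height(8) = 1 + max(-1, -1) = 0
  height(11) = 1 + max(-1, -1) = 0
  height(9) = 1 + max(0, 0) = 1
  height(20) = 1 + max(-1, -1) = 0
  height(49) = 1 + max(-1, -1) = 0
  height(31) = 1 + max(-1, 0) = 1
  height(25) = 1 + max(0, 1) = 2
  height(15) = 1 + max(-1, 2) = 3
  height(14) = 1 + max(1, 3) = 4
Height = 4


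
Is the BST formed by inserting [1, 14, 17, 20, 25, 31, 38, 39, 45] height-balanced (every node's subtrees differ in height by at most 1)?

Tree (level-order array): [1, None, 14, None, 17, None, 20, None, 25, None, 31, None, 38, None, 39, None, 45]
Definition: a tree is height-balanced if, at every node, |h(left) - h(right)| <= 1 (empty subtree has height -1).
Bottom-up per-node check:
  node 45: h_left=-1, h_right=-1, diff=0 [OK], height=0
  node 39: h_left=-1, h_right=0, diff=1 [OK], height=1
  node 38: h_left=-1, h_right=1, diff=2 [FAIL (|-1-1|=2 > 1)], height=2
  node 31: h_left=-1, h_right=2, diff=3 [FAIL (|-1-2|=3 > 1)], height=3
  node 25: h_left=-1, h_right=3, diff=4 [FAIL (|-1-3|=4 > 1)], height=4
  node 20: h_left=-1, h_right=4, diff=5 [FAIL (|-1-4|=5 > 1)], height=5
  node 17: h_left=-1, h_right=5, diff=6 [FAIL (|-1-5|=6 > 1)], height=6
  node 14: h_left=-1, h_right=6, diff=7 [FAIL (|-1-6|=7 > 1)], height=7
  node 1: h_left=-1, h_right=7, diff=8 [FAIL (|-1-7|=8 > 1)], height=8
Node 38 violates the condition: |-1 - 1| = 2 > 1.
Result: Not balanced


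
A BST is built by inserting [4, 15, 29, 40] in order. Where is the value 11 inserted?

Starting tree (level order): [4, None, 15, None, 29, None, 40]
Insertion path: 4 -> 15
Result: insert 11 as left child of 15
Final tree (level order): [4, None, 15, 11, 29, None, None, None, 40]


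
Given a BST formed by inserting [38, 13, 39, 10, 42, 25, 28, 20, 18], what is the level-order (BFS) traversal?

Tree insertion order: [38, 13, 39, 10, 42, 25, 28, 20, 18]
Tree (level-order array): [38, 13, 39, 10, 25, None, 42, None, None, 20, 28, None, None, 18]
BFS from the root, enqueuing left then right child of each popped node:
  queue [38] -> pop 38, enqueue [13, 39], visited so far: [38]
  queue [13, 39] -> pop 13, enqueue [10, 25], visited so far: [38, 13]
  queue [39, 10, 25] -> pop 39, enqueue [42], visited so far: [38, 13, 39]
  queue [10, 25, 42] -> pop 10, enqueue [none], visited so far: [38, 13, 39, 10]
  queue [25, 42] -> pop 25, enqueue [20, 28], visited so far: [38, 13, 39, 10, 25]
  queue [42, 20, 28] -> pop 42, enqueue [none], visited so far: [38, 13, 39, 10, 25, 42]
  queue [20, 28] -> pop 20, enqueue [18], visited so far: [38, 13, 39, 10, 25, 42, 20]
  queue [28, 18] -> pop 28, enqueue [none], visited so far: [38, 13, 39, 10, 25, 42, 20, 28]
  queue [18] -> pop 18, enqueue [none], visited so far: [38, 13, 39, 10, 25, 42, 20, 28, 18]
Result: [38, 13, 39, 10, 25, 42, 20, 28, 18]


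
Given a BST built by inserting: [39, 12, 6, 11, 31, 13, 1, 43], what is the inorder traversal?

Tree insertion order: [39, 12, 6, 11, 31, 13, 1, 43]
Tree (level-order array): [39, 12, 43, 6, 31, None, None, 1, 11, 13]
Inorder traversal: [1, 6, 11, 12, 13, 31, 39, 43]


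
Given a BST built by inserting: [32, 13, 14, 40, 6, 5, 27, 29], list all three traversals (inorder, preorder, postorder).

Tree insertion order: [32, 13, 14, 40, 6, 5, 27, 29]
Tree (level-order array): [32, 13, 40, 6, 14, None, None, 5, None, None, 27, None, None, None, 29]
Inorder (L, root, R): [5, 6, 13, 14, 27, 29, 32, 40]
Preorder (root, L, R): [32, 13, 6, 5, 14, 27, 29, 40]
Postorder (L, R, root): [5, 6, 29, 27, 14, 13, 40, 32]


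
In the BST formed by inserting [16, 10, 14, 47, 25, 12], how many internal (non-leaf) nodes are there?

Tree built from: [16, 10, 14, 47, 25, 12]
Tree (level-order array): [16, 10, 47, None, 14, 25, None, 12]
Rule: An internal node has at least one child.
Per-node child counts:
  node 16: 2 child(ren)
  node 10: 1 child(ren)
  node 14: 1 child(ren)
  node 12: 0 child(ren)
  node 47: 1 child(ren)
  node 25: 0 child(ren)
Matching nodes: [16, 10, 14, 47]
Count of internal (non-leaf) nodes: 4


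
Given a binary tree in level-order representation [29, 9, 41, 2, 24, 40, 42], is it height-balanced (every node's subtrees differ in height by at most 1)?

Tree (level-order array): [29, 9, 41, 2, 24, 40, 42]
Definition: a tree is height-balanced if, at every node, |h(left) - h(right)| <= 1 (empty subtree has height -1).
Bottom-up per-node check:
  node 2: h_left=-1, h_right=-1, diff=0 [OK], height=0
  node 24: h_left=-1, h_right=-1, diff=0 [OK], height=0
  node 9: h_left=0, h_right=0, diff=0 [OK], height=1
  node 40: h_left=-1, h_right=-1, diff=0 [OK], height=0
  node 42: h_left=-1, h_right=-1, diff=0 [OK], height=0
  node 41: h_left=0, h_right=0, diff=0 [OK], height=1
  node 29: h_left=1, h_right=1, diff=0 [OK], height=2
All nodes satisfy the balance condition.
Result: Balanced


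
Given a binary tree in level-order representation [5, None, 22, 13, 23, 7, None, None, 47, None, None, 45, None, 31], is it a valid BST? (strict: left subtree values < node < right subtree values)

Level-order array: [5, None, 22, 13, 23, 7, None, None, 47, None, None, 45, None, 31]
Validate using subtree bounds (lo, hi): at each node, require lo < value < hi,
then recurse left with hi=value and right with lo=value.
Preorder trace (stopping at first violation):
  at node 5 with bounds (-inf, +inf): OK
  at node 22 with bounds (5, +inf): OK
  at node 13 with bounds (5, 22): OK
  at node 7 with bounds (5, 13): OK
  at node 23 with bounds (22, +inf): OK
  at node 47 with bounds (23, +inf): OK
  at node 45 with bounds (23, 47): OK
  at node 31 with bounds (23, 45): OK
No violation found at any node.
Result: Valid BST


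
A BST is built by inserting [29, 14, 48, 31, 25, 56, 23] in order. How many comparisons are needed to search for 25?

Search path for 25: 29 -> 14 -> 25
Found: True
Comparisons: 3


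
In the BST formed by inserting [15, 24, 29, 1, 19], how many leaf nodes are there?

Tree built from: [15, 24, 29, 1, 19]
Tree (level-order array): [15, 1, 24, None, None, 19, 29]
Rule: A leaf has 0 children.
Per-node child counts:
  node 15: 2 child(ren)
  node 1: 0 child(ren)
  node 24: 2 child(ren)
  node 19: 0 child(ren)
  node 29: 0 child(ren)
Matching nodes: [1, 19, 29]
Count of leaf nodes: 3


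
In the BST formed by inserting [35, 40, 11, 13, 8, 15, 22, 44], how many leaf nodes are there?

Tree built from: [35, 40, 11, 13, 8, 15, 22, 44]
Tree (level-order array): [35, 11, 40, 8, 13, None, 44, None, None, None, 15, None, None, None, 22]
Rule: A leaf has 0 children.
Per-node child counts:
  node 35: 2 child(ren)
  node 11: 2 child(ren)
  node 8: 0 child(ren)
  node 13: 1 child(ren)
  node 15: 1 child(ren)
  node 22: 0 child(ren)
  node 40: 1 child(ren)
  node 44: 0 child(ren)
Matching nodes: [8, 22, 44]
Count of leaf nodes: 3


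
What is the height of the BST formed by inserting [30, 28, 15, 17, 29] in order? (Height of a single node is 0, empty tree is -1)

Insertion order: [30, 28, 15, 17, 29]
Tree (level-order array): [30, 28, None, 15, 29, None, 17]
Compute height bottom-up (empty subtree = -1):
  height(17) = 1 + max(-1, -1) = 0
  height(15) = 1 + max(-1, 0) = 1
  height(29) = 1 + max(-1, -1) = 0
  height(28) = 1 + max(1, 0) = 2
  height(30) = 1 + max(2, -1) = 3
Height = 3


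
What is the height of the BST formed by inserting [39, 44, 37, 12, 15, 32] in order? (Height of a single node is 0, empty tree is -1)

Insertion order: [39, 44, 37, 12, 15, 32]
Tree (level-order array): [39, 37, 44, 12, None, None, None, None, 15, None, 32]
Compute height bottom-up (empty subtree = -1):
  height(32) = 1 + max(-1, -1) = 0
  height(15) = 1 + max(-1, 0) = 1
  height(12) = 1 + max(-1, 1) = 2
  height(37) = 1 + max(2, -1) = 3
  height(44) = 1 + max(-1, -1) = 0
  height(39) = 1 + max(3, 0) = 4
Height = 4


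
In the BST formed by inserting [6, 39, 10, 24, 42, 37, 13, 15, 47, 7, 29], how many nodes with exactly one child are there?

Tree built from: [6, 39, 10, 24, 42, 37, 13, 15, 47, 7, 29]
Tree (level-order array): [6, None, 39, 10, 42, 7, 24, None, 47, None, None, 13, 37, None, None, None, 15, 29]
Rule: These are nodes with exactly 1 non-null child.
Per-node child counts:
  node 6: 1 child(ren)
  node 39: 2 child(ren)
  node 10: 2 child(ren)
  node 7: 0 child(ren)
  node 24: 2 child(ren)
  node 13: 1 child(ren)
  node 15: 0 child(ren)
  node 37: 1 child(ren)
  node 29: 0 child(ren)
  node 42: 1 child(ren)
  node 47: 0 child(ren)
Matching nodes: [6, 13, 37, 42]
Count of nodes with exactly one child: 4


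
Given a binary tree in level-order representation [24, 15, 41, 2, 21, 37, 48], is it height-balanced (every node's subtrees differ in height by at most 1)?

Tree (level-order array): [24, 15, 41, 2, 21, 37, 48]
Definition: a tree is height-balanced if, at every node, |h(left) - h(right)| <= 1 (empty subtree has height -1).
Bottom-up per-node check:
  node 2: h_left=-1, h_right=-1, diff=0 [OK], height=0
  node 21: h_left=-1, h_right=-1, diff=0 [OK], height=0
  node 15: h_left=0, h_right=0, diff=0 [OK], height=1
  node 37: h_left=-1, h_right=-1, diff=0 [OK], height=0
  node 48: h_left=-1, h_right=-1, diff=0 [OK], height=0
  node 41: h_left=0, h_right=0, diff=0 [OK], height=1
  node 24: h_left=1, h_right=1, diff=0 [OK], height=2
All nodes satisfy the balance condition.
Result: Balanced


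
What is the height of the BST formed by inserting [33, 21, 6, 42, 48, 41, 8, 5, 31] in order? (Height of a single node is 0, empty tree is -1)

Insertion order: [33, 21, 6, 42, 48, 41, 8, 5, 31]
Tree (level-order array): [33, 21, 42, 6, 31, 41, 48, 5, 8]
Compute height bottom-up (empty subtree = -1):
  height(5) = 1 + max(-1, -1) = 0
  height(8) = 1 + max(-1, -1) = 0
  height(6) = 1 + max(0, 0) = 1
  height(31) = 1 + max(-1, -1) = 0
  height(21) = 1 + max(1, 0) = 2
  height(41) = 1 + max(-1, -1) = 0
  height(48) = 1 + max(-1, -1) = 0
  height(42) = 1 + max(0, 0) = 1
  height(33) = 1 + max(2, 1) = 3
Height = 3


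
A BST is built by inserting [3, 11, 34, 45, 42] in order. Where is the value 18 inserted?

Starting tree (level order): [3, None, 11, None, 34, None, 45, 42]
Insertion path: 3 -> 11 -> 34
Result: insert 18 as left child of 34
Final tree (level order): [3, None, 11, None, 34, 18, 45, None, None, 42]


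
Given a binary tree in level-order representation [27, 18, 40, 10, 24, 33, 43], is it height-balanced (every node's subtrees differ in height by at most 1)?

Tree (level-order array): [27, 18, 40, 10, 24, 33, 43]
Definition: a tree is height-balanced if, at every node, |h(left) - h(right)| <= 1 (empty subtree has height -1).
Bottom-up per-node check:
  node 10: h_left=-1, h_right=-1, diff=0 [OK], height=0
  node 24: h_left=-1, h_right=-1, diff=0 [OK], height=0
  node 18: h_left=0, h_right=0, diff=0 [OK], height=1
  node 33: h_left=-1, h_right=-1, diff=0 [OK], height=0
  node 43: h_left=-1, h_right=-1, diff=0 [OK], height=0
  node 40: h_left=0, h_right=0, diff=0 [OK], height=1
  node 27: h_left=1, h_right=1, diff=0 [OK], height=2
All nodes satisfy the balance condition.
Result: Balanced


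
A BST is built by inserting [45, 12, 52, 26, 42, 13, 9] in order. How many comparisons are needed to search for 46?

Search path for 46: 45 -> 52
Found: False
Comparisons: 2


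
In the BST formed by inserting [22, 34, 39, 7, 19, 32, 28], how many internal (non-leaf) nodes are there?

Tree built from: [22, 34, 39, 7, 19, 32, 28]
Tree (level-order array): [22, 7, 34, None, 19, 32, 39, None, None, 28]
Rule: An internal node has at least one child.
Per-node child counts:
  node 22: 2 child(ren)
  node 7: 1 child(ren)
  node 19: 0 child(ren)
  node 34: 2 child(ren)
  node 32: 1 child(ren)
  node 28: 0 child(ren)
  node 39: 0 child(ren)
Matching nodes: [22, 7, 34, 32]
Count of internal (non-leaf) nodes: 4


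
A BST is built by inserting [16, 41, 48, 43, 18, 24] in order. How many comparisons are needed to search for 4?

Search path for 4: 16
Found: False
Comparisons: 1


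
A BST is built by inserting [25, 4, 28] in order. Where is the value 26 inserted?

Starting tree (level order): [25, 4, 28]
Insertion path: 25 -> 28
Result: insert 26 as left child of 28
Final tree (level order): [25, 4, 28, None, None, 26]


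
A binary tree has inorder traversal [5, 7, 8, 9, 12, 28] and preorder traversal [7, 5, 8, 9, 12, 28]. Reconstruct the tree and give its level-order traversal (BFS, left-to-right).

Inorder:  [5, 7, 8, 9, 12, 28]
Preorder: [7, 5, 8, 9, 12, 28]
Algorithm: preorder visits root first, so consume preorder in order;
for each root, split the current inorder slice at that value into
left-subtree inorder and right-subtree inorder, then recurse.
Recursive splits:
  root=7; inorder splits into left=[5], right=[8, 9, 12, 28]
  root=5; inorder splits into left=[], right=[]
  root=8; inorder splits into left=[], right=[9, 12, 28]
  root=9; inorder splits into left=[], right=[12, 28]
  root=12; inorder splits into left=[], right=[28]
  root=28; inorder splits into left=[], right=[]
Reconstructed level-order: [7, 5, 8, 9, 12, 28]


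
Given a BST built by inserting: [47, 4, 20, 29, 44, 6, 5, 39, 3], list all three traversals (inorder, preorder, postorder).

Tree insertion order: [47, 4, 20, 29, 44, 6, 5, 39, 3]
Tree (level-order array): [47, 4, None, 3, 20, None, None, 6, 29, 5, None, None, 44, None, None, 39]
Inorder (L, root, R): [3, 4, 5, 6, 20, 29, 39, 44, 47]
Preorder (root, L, R): [47, 4, 3, 20, 6, 5, 29, 44, 39]
Postorder (L, R, root): [3, 5, 6, 39, 44, 29, 20, 4, 47]
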